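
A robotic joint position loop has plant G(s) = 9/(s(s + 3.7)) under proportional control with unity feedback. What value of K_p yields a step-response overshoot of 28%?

From %OS = 100·exp(−πζ/√(1−ζ²)) = 28%, ζ = −ln(0.28)/√(π²+ln²(0.28)) = 0.3755.
Characteristic equation s² + 3.7s + 9K_p = 0 gives ζ = 3.7/(2√(9K_p)).
Setting ζ = 0.3755: √(9K_p) = 3.7/(2·0.3755) = 4.926, so K_p = 24.27/9 = 2.7.

K_p = 2.7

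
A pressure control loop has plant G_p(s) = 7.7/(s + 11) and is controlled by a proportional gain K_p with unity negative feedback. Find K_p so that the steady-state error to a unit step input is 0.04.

For a type-0 loop with proportional control, e_ss = 1/(1 + K_p·G_p(0)).
G_p(0) = 0.7. Require 1/(1 + K_p·0.7) = 0.04, so 1 + 0.7·K_p = 25.
K_p = (25 − 1)/0.7 = 34.3.

K_p = 34.3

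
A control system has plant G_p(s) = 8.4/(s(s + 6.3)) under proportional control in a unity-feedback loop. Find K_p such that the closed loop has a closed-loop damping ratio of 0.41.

Closed-loop characteristic equation: s² + 6.3s + K_p·8.4 = 0.
So ω_n = √(8.4K_p) and 2ζω_n = 6.3, giving ζ = 6.3/(2√(8.4K_p)).
Setting ζ = 0.41: √(8.4K_p) = 6.3/(2·0.41) = 7.683, so K_p = 59.03/8.4 = 7.03.

K_p = 7.03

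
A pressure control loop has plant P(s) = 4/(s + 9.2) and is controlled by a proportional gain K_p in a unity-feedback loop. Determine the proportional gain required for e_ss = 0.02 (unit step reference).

The loop is type 0, so e_ss(step) = 1/(1 + K_pos) with K_pos = K_p·P(0).
P(0) = 0.4348. Require 1/(1 + K_p·0.4348) = 0.02, so 1 + 0.4348·K_p = 50.
K_p = (50 − 1)/0.4348 = 113.

K_p = 113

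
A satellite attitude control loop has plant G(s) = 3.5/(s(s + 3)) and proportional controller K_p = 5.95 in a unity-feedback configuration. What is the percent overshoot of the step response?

33.5%

Closed-loop characteristic equation: s² + 3s + 20.82 = 0, so ω_n = 4.563 rad/s and ζ = 3/(2·4.563) = 0.3287.
%OS = 100·exp(−πζ/√(1−ζ²)) = 100·exp(−π·0.3287/√0.892) = 33.5%.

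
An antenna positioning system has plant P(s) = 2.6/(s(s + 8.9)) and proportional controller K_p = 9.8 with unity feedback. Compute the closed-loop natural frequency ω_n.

1 + K_p·P(s) = 0 gives s² + 8.9s + 25.48 = 0.
So ω_n² = 25.48 ⇒ ω_n = 5.048 rad/s, and ζ = 8.9/(2ω_n) = 0.882.

ω_n = 5.05 rad/s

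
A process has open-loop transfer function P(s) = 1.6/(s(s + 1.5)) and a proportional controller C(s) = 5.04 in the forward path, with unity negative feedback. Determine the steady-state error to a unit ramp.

The loop has one pole at the origin (type 1). Velocity error constant K_v = lim_{s→0} s·C(s)P(s) = 5.04·1.6/1.5 = 5.376.
Steady-state error to a unit ramp: e_ss = 1/K_v = 0.186.

0.186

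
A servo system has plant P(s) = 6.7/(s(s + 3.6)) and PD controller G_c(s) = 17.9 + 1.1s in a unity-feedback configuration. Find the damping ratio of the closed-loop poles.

Forward path: (17.9 + 1.1s)·6.7/(s(s+3.6)). The closed-loop characteristic equation is s² + (3.6 + 6.7·1.1)s + 6.7·17.9 = 0.
That is s² + 10.97s + 119.9 = 0, so ω_n = 10.95 rad/s and ζ = 10.97/(2·10.95) = 0.5009.

ζ = 0.501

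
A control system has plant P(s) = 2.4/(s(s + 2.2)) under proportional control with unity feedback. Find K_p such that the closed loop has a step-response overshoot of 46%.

K_p = 8.76

From %OS = 100·exp(−πζ/√(1−ζ²)) = 46%, ζ = −ln(0.46)/√(π²+ln²(0.46)) = 0.24.
Characteristic equation s² + 2.2s + 2.4K_p = 0 gives ζ = 2.2/(2√(2.4K_p)).
Setting ζ = 0.24: √(2.4K_p) = 2.2/(2·0.24) = 4.584, so K_p = 21.01/2.4 = 8.76.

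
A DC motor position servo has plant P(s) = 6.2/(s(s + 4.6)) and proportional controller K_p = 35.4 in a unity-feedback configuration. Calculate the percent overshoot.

61%

Closed-loop characteristic equation: s² + 4.6s + 219.5 = 0, so ω_n = 14.81 rad/s and ζ = 4.6/(2·14.81) = 0.1552.
%OS = 100·exp(−πζ/√(1−ζ²)) = 100·exp(−π·0.1552/√0.9759) = 61%.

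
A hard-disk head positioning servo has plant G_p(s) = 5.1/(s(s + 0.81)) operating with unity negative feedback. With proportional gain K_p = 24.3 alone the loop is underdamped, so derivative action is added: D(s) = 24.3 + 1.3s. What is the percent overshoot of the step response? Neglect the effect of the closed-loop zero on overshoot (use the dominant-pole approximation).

Forward path: (24.3 + 1.3s)·5.1/(s(s+0.81)). The closed-loop characteristic equation is s² + (0.81 + 5.1·1.3)s + 5.1·24.3 = 0.
That is s² + 7.44s + 123.9 = 0, so ω_n = 11.13 rad/s and ζ = 7.44/(2·11.13) = 0.3342.
%OS = 100·exp(−πζ/√(1−ζ²)) = 32.8%.

32.8%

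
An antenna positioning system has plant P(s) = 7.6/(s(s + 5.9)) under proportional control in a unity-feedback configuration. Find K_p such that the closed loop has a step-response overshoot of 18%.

K_p = 4.99

From %OS = 100·exp(−πζ/√(1−ζ²)) = 18%, ζ = −ln(0.18)/√(π²+ln²(0.18)) = 0.4791.
Characteristic equation s² + 5.9s + 7.6K_p = 0 gives ζ = 5.9/(2√(7.6K_p)).
Setting ζ = 0.4791: √(7.6K_p) = 5.9/(2·0.4791) = 6.157, so K_p = 37.91/7.6 = 4.99.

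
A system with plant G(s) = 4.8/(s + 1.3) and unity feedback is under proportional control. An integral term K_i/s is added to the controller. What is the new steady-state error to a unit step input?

0

Adding integral action puts a pole at s = 0 in the forward path, raising the system type to 1; a type-1 loop has zero steady-state error to a step.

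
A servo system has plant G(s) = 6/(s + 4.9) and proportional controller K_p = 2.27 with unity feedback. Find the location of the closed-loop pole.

Closed-loop transfer function: T(s) = K_p·G(s)/(1 + K_p·G(s)) = 13.62/(s + 4.9 + 13.62) = 13.62/(s + 18.52).
The closed-loop pole is at s = −18.52.

s = -18.52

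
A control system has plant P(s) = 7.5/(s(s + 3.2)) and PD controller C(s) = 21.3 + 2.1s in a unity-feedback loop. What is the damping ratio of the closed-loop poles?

Forward path: (21.3 + 2.1s)·7.5/(s(s+3.2)). The closed-loop characteristic equation is s² + (3.2 + 7.5·2.1)s + 7.5·21.3 = 0.
That is s² + 18.95s + 159.8 = 0, so ω_n = 12.64 rad/s and ζ = 18.95/(2·12.64) = 0.7497.

ζ = 0.75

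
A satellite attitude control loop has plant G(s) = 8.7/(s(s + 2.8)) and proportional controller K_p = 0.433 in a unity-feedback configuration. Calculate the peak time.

T_p = 2.34 s

The closed-loop denominator s² + 2.8s + 3.767 gives ω_n = √3.767 = 1.941 and ζ = 2.8/(2ω_n) = 0.7213.
Damped frequency ω_d = ω_n√(1−ζ²) = 1.344 rad/s, so peak time T_p = π/ω_d = 2.34 s.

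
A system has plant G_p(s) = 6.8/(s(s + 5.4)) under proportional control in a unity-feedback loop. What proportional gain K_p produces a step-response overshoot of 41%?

K_p = 14.4

From %OS = 100·exp(−πζ/√(1−ζ²)) = 41%, ζ = −ln(0.41)/√(π²+ln²(0.41)) = 0.273.
Characteristic equation s² + 5.4s + 6.8K_p = 0 gives ζ = 5.4/(2√(6.8K_p)).
Setting ζ = 0.273: √(6.8K_p) = 5.4/(2·0.273) = 9.889, so K_p = 97.8/6.8 = 14.4.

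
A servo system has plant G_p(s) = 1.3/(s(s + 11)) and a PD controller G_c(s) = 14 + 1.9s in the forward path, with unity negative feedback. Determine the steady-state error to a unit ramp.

The loop has one pole at the origin (type 1). Velocity error constant K_v = lim_{s→0} s·G_c(s)G_p(s) = 14·1.3/11 = 1.655.
Steady-state error to a unit ramp: e_ss = 1/K_v = 0.604.

0.604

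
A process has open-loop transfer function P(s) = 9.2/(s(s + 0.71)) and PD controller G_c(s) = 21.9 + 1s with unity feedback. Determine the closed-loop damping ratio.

Forward path: (21.9 + 1s)·9.2/(s(s+0.71)). The closed-loop characteristic equation is s² + (0.71 + 9.2·1)s + 9.2·21.9 = 0.
That is s² + 9.91s + 201.5 = 0, so ω_n = 14.19 rad/s and ζ = 9.91/(2·14.19) = 0.3491.

ζ = 0.349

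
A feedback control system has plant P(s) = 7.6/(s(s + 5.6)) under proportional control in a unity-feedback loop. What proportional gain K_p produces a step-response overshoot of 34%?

From %OS = 100·exp(−πζ/√(1−ζ²)) = 34%, ζ = −ln(0.34)/√(π²+ln²(0.34)) = 0.3248.
Characteristic equation s² + 5.6s + 7.6K_p = 0 gives ζ = 5.6/(2√(7.6K_p)).
Setting ζ = 0.3248: √(7.6K_p) = 5.6/(2·0.3248) = 8.621, so K_p = 74.33/7.6 = 9.78.

K_p = 9.78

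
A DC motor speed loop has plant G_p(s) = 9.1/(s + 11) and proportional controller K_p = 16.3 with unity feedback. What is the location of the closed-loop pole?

Closed-loop transfer function: T(s) = K_p·G_p(s)/(1 + K_p·G_p(s)) = 148.3/(s + 11 + 148.3) = 148.3/(s + 159.3).
The closed-loop pole is at s = −159.3.

s = -159.3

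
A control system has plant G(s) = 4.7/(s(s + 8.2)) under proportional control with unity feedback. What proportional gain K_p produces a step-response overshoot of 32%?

K_p = 30.8

From %OS = 100·exp(−πζ/√(1−ζ²)) = 32%, ζ = −ln(0.32)/√(π²+ln²(0.32)) = 0.341.
Characteristic equation s² + 8.2s + 4.7K_p = 0 gives ζ = 8.2/(2√(4.7K_p)).
Setting ζ = 0.341: √(4.7K_p) = 8.2/(2·0.341) = 12.02, so K_p = 144.6/4.7 = 30.8.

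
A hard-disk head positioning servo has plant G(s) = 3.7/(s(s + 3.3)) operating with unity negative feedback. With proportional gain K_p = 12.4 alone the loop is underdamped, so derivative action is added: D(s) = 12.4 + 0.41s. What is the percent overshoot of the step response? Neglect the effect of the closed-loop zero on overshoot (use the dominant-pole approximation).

Forward path: (12.4 + 0.41s)·3.7/(s(s+3.3)). The closed-loop characteristic equation is s² + (3.3 + 3.7·0.41)s + 3.7·12.4 = 0.
That is s² + 4.817s + 45.88 = 0, so ω_n = 6.773 rad/s and ζ = 4.817/(2·6.773) = 0.3556.
%OS = 100·exp(−πζ/√(1−ζ²)) = 30.3%.

30.3%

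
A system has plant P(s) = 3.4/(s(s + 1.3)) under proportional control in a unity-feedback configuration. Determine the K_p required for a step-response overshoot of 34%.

K_p = 1.18

From %OS = 100·exp(−πζ/√(1−ζ²)) = 34%, ζ = −ln(0.34)/√(π²+ln²(0.34)) = 0.3248.
Characteristic equation s² + 1.3s + 3.4K_p = 0 gives ζ = 1.3/(2√(3.4K_p)).
Setting ζ = 0.3248: √(3.4K_p) = 1.3/(2·0.3248) = 2.001, so K_p = 4.005/3.4 = 1.18.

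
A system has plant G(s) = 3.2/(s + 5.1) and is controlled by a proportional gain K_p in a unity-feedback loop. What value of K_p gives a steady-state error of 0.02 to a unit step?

Steady-state error for a unit step on this type-0 loop is 1/(1 + K_p·G(0)).
G(0) = 0.6275. Require 1/(1 + K_p·0.6275) = 0.02, so 1 + 0.6275·K_p = 50.
K_p = (50 − 1)/0.6275 = 78.1.

K_p = 78.1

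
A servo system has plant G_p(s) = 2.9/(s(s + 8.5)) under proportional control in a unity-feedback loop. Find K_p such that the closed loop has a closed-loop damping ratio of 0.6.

K_p = 17.3

Closed-loop characteristic equation: s² + 8.5s + K_p·2.9 = 0.
So ω_n = √(2.9K_p) and 2ζω_n = 8.5, giving ζ = 8.5/(2√(2.9K_p)).
Setting ζ = 0.6: √(2.9K_p) = 8.5/(2·0.6) = 7.083, so K_p = 50.17/2.9 = 17.3.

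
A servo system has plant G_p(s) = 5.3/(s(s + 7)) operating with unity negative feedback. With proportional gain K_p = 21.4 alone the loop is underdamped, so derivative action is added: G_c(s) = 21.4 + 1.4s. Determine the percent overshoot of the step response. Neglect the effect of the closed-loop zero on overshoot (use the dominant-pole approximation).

5.56%

Forward path: (21.4 + 1.4s)·5.3/(s(s+7)). The closed-loop characteristic equation is s² + (7 + 5.3·1.4)s + 5.3·21.4 = 0.
That is s² + 14.42s + 113.4 = 0, so ω_n = 10.65 rad/s and ζ = 14.42/(2·10.65) = 0.677.
%OS = 100·exp(−πζ/√(1−ζ²)) = 5.56%.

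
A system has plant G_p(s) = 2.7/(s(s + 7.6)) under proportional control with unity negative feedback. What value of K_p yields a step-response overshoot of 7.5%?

From %OS = 100·exp(−πζ/√(1−ζ²)) = 7.5%, ζ = −ln(0.075)/√(π²+ln²(0.075)) = 0.6362.
Characteristic equation s² + 7.6s + 2.7K_p = 0 gives ζ = 7.6/(2√(2.7K_p)).
Setting ζ = 0.6362: √(2.7K_p) = 7.6/(2·0.6362) = 5.973, so K_p = 35.68/2.7 = 13.2.

K_p = 13.2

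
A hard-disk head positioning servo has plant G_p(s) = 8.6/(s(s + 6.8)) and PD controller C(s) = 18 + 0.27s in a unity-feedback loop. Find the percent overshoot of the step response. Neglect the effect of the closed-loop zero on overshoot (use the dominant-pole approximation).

Forward path: (18 + 0.27s)·8.6/(s(s+6.8)). The closed-loop characteristic equation is s² + (6.8 + 8.6·0.27)s + 8.6·18 = 0.
That is s² + 9.122s + 154.8 = 0, so ω_n = 12.44 rad/s and ζ = 9.122/(2·12.44) = 0.3666.
%OS = 100·exp(−πζ/√(1−ζ²)) = 29%.

29%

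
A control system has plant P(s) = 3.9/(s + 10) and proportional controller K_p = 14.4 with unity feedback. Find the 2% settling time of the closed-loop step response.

T_s ≈ 0.0605 s

Closed-loop transfer function: T(s) = K_p·P(s)/(1 + K_p·P(s)) = 56.16/(s + 10 + 56.16) = 56.16/(s + 66.16).
Time constant τ = 1/66.16 = 0.01511 s, so the 2% settling time is about 4τ = 0.0605 s.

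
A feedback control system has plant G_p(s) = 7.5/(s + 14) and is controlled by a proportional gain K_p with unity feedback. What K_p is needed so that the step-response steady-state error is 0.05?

Steady-state error for a unit step on this type-0 loop is 1/(1 + K_p·G_p(0)).
G_p(0) = 0.5357. Require 1/(1 + K_p·0.5357) = 0.05, so 1 + 0.5357·K_p = 20.
K_p = (20 − 1)/0.5357 = 35.5.

K_p = 35.5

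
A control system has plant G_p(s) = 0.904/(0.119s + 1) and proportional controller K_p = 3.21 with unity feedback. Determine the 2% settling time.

T_s ≈ 0.122 s

Closed loop: T(s) = K_p·G_p/(1+K_p·G_p) = 2.902/(0.119s + 1 + 2.902), with pole at s = −(1 + 2.902)/0.119 = −32.79.
τ = 1/32.79 = 0.0305 s, so 2% settling time ≈ 4τ = 0.122 s.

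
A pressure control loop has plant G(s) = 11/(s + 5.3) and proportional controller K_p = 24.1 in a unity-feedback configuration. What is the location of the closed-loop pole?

s = -270.4

Closed-loop transfer function: T(s) = K_p·G(s)/(1 + K_p·G(s)) = 265.1/(s + 5.3 + 265.1) = 265.1/(s + 270.4).
The closed-loop pole is at s = −270.4.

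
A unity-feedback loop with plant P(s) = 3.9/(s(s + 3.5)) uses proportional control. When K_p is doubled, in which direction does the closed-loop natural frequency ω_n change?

ω_n = √(3.9·K_p), which grows with K_p.

increase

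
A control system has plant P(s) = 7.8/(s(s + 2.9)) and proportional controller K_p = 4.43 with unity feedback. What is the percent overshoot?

44.9%

Closed-loop characteristic equation: s² + 2.9s + 34.55 = 0, so ω_n = 5.878 rad/s and ζ = 2.9/(2·5.878) = 0.2467.
%OS = 100·exp(−πζ/√(1−ζ²)) = 100·exp(−π·0.2467/√0.9392) = 44.9%.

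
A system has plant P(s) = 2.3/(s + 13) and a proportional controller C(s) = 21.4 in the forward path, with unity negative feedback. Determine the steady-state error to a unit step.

The loop is type 0. Static position error constant K_pos = C(0)·P(0) = 21.4·0.1769 = 3.786.
Steady-state error to a unit step: e_ss = 1/(1+K_pos) = 1/4.786 = 0.209.

0.209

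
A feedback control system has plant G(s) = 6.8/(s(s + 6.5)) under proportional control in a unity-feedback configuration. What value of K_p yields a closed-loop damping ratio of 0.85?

K_p = 2.15

Closed-loop characteristic equation: s² + 6.5s + K_p·6.8 = 0.
So ω_n = √(6.8K_p) and 2ζω_n = 6.5, giving ζ = 6.5/(2√(6.8K_p)).
Setting ζ = 0.85: √(6.8K_p) = 6.5/(2·0.85) = 3.824, so K_p = 14.62/6.8 = 2.15.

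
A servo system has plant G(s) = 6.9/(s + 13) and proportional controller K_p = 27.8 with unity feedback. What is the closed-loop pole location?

Closed-loop transfer function: T(s) = K_p·G(s)/(1 + K_p·G(s)) = 191.8/(s + 13 + 191.8) = 191.8/(s + 204.8).
The closed-loop pole is at s = −204.8.

s = -204.8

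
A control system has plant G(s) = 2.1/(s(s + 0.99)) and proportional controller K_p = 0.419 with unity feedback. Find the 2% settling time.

T_s ≈ 8.08 s

Closed-loop characteristic equation: s² + 0.99s + 0.8799 = 0, so ω_n = 0.938 rad/s and ζ = 0.99/(2·0.938) = 0.5277.
2% settling time T_s ≈ 4/(ζω_n) = 4/0.495 = 8.08 s.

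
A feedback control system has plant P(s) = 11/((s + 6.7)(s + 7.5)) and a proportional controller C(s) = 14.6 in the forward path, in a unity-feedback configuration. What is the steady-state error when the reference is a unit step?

0.238

The loop is type 0. Static position error constant K_pos = C(0)·P(0) = 14.6·0.2189 = 3.196.
Steady-state error to a unit step: e_ss = 1/(1+K_pos) = 1/4.196 = 0.238.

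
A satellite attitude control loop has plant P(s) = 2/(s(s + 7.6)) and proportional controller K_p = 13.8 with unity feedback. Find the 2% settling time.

The closed-loop denominator s² + 7.6s + 27.6 gives ω_n = √27.6 = 5.254 and ζ = 7.6/(2ω_n) = 0.7233.
2% settling time T_s ≈ 4/(ζω_n) = 4/3.8 = 1.05 s.

T_s ≈ 1.05 s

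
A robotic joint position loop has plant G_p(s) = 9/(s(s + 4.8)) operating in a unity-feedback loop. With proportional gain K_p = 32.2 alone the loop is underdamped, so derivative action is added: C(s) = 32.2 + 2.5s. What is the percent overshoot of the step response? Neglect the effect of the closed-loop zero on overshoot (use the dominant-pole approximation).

Forward path: (32.2 + 2.5s)·9/(s(s+4.8)). The closed-loop characteristic equation is s² + (4.8 + 9·2.5)s + 9·32.2 = 0.
That is s² + 27.3s + 289.8 = 0, so ω_n = 17.02 rad/s and ζ = 27.3/(2·17.02) = 0.8018.
%OS = 100·exp(−πζ/√(1−ζ²)) = 1.48%.

1.48%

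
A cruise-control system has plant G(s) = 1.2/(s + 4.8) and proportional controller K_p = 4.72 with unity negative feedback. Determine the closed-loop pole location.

s = -10.46

Closed-loop transfer function: T(s) = K_p·G(s)/(1 + K_p·G(s)) = 5.664/(s + 4.8 + 5.664) = 5.664/(s + 10.46).
The closed-loop pole is at s = −10.46.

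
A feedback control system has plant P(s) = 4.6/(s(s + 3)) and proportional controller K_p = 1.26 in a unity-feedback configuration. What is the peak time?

From 1 + K_pP(s) = 0: s² + 3s + 5.796 = 0 ⇒ ω_n = 2.407, ζ = 0.6231.
Damped frequency ω_d = ω_n√(1−ζ²) = 1.883 rad/s, so peak time T_p = π/ω_d = 1.67 s.

T_p = 1.67 s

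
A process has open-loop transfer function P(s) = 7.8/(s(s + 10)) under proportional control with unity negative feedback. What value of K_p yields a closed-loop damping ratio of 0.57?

K_p = 9.86

Closed-loop characteristic equation: s² + 10s + K_p·7.8 = 0.
So ω_n = √(7.8K_p) and 2ζω_n = 10, giving ζ = 10/(2√(7.8K_p)).
Setting ζ = 0.57: √(7.8K_p) = 10/(2·0.57) = 8.772, so K_p = 76.95/7.8 = 9.86.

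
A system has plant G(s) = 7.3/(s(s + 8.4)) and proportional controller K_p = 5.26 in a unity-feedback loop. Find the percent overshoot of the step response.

5.52%

Closed-loop characteristic equation: s² + 8.4s + 38.4 = 0, so ω_n = 6.197 rad/s and ζ = 8.4/(2·6.197) = 0.6778.
%OS = 100·exp(−πζ/√(1−ζ²)) = 100·exp(−π·0.6778/√0.5406) = 5.52%.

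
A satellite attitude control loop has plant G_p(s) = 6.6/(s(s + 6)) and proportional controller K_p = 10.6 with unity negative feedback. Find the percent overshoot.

29.9%

The closed-loop denominator s² + 6s + 69.96 gives ω_n = √69.96 = 8.364 and ζ = 6/(2ω_n) = 0.3587.
%OS = 100·exp(−πζ/√(1−ζ²)) = 100·exp(−π·0.3587/√0.8714) = 29.9%.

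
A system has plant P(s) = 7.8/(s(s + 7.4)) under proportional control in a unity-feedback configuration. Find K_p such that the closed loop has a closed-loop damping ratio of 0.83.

K_p = 2.55

Closed-loop characteristic equation: s² + 7.4s + K_p·7.8 = 0.
So ω_n = √(7.8K_p) and 2ζω_n = 7.4, giving ζ = 7.4/(2√(7.8K_p)).
Setting ζ = 0.83: √(7.8K_p) = 7.4/(2·0.83) = 4.458, so K_p = 19.87/7.8 = 2.55.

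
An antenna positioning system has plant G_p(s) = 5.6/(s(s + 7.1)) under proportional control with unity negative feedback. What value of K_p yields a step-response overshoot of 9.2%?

From %OS = 100·exp(−πζ/√(1−ζ²)) = 9.2%, ζ = −ln(0.092)/√(π²+ln²(0.092)) = 0.6048.
Characteristic equation s² + 7.1s + 5.6K_p = 0 gives ζ = 7.1/(2√(5.6K_p)).
Setting ζ = 0.6048: √(5.6K_p) = 7.1/(2·0.6048) = 5.87, so K_p = 34.45/5.6 = 6.15.

K_p = 6.15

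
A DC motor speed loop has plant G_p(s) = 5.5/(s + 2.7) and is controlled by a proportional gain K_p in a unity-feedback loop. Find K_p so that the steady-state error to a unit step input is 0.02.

K_p = 24.1

Steady-state error for a unit step on this type-0 loop is 1/(1 + K_p·G_p(0)).
G_p(0) = 2.037. Require 1/(1 + K_p·2.037) = 0.02, so 1 + 2.037·K_p = 50.
K_p = (50 − 1)/2.037 = 24.1.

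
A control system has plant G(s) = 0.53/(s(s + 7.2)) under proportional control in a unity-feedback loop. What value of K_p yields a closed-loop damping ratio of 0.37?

Closed-loop characteristic equation: s² + 7.2s + K_p·0.53 = 0.
So ω_n = √(0.53K_p) and 2ζω_n = 7.2, giving ζ = 7.2/(2√(0.53K_p)).
Setting ζ = 0.37: √(0.53K_p) = 7.2/(2·0.37) = 9.73, so K_p = 94.67/0.53 = 179.

K_p = 179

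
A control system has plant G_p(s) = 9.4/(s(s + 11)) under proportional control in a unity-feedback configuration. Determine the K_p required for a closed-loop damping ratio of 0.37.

K_p = 23.5

Closed-loop characteristic equation: s² + 11s + K_p·9.4 = 0.
So ω_n = √(9.4K_p) and 2ζω_n = 11, giving ζ = 11/(2√(9.4K_p)).
Setting ζ = 0.37: √(9.4K_p) = 11/(2·0.37) = 14.86, so K_p = 221/9.4 = 23.5.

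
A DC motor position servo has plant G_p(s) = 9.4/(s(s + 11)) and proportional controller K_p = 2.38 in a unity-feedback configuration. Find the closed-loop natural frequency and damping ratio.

With unity feedback the closed-loop characteristic equation is s² + 11s + 2.38·9.4 = s² + 11s + 22.37 = 0.
Matching s² + 2ζω_n s + ω_n²: ω_n = √22.37 = 4.73 rad/s and 2ζω_n = 11, so ζ = 11/(2·4.73) = 1.16.

ω_n = 4.73 rad/s, ζ = 1.16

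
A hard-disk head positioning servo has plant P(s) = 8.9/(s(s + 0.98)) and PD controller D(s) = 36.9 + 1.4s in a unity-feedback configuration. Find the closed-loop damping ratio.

ζ = 0.371

Forward path: (36.9 + 1.4s)·8.9/(s(s+0.98)). The closed-loop characteristic equation is s² + (0.98 + 8.9·1.4)s + 8.9·36.9 = 0.
That is s² + 13.44s + 328.4 = 0, so ω_n = 18.12 rad/s and ζ = 13.44/(2·18.12) = 0.3708.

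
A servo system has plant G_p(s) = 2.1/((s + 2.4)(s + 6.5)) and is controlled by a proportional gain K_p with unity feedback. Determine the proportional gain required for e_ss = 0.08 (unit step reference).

K_p = 85.4

Steady-state error for a unit step on this type-0 loop is 1/(1 + K_p·G_p(0)).
G_p(0) = 0.1346. Require 1/(1 + K_p·0.1346) = 0.08, so 1 + 0.1346·K_p = 12.5.
K_p = (12.5 − 1)/0.1346 = 85.4.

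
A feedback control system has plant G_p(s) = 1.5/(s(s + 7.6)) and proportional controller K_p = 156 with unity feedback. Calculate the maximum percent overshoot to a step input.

44.7%

From 1 + K_pG_p(s) = 0: s² + 7.6s + 234 = 0 ⇒ ω_n = 15.3, ζ = 0.2484.
%OS = 100·exp(−πζ/√(1−ζ²)) = 100·exp(−π·0.2484/√0.9383) = 44.7%.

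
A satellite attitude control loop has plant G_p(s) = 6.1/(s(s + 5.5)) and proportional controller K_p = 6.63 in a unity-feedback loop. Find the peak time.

The closed-loop denominator s² + 5.5s + 40.44 gives ω_n = √40.44 = 6.359 and ζ = 5.5/(2ω_n) = 0.4324.
Damped frequency ω_d = ω_n√(1−ζ²) = 5.734 rad/s, so peak time T_p = π/ω_d = 0.548 s.

T_p = 0.548 s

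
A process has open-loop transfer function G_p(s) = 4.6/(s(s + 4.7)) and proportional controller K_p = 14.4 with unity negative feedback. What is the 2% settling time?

T_s ≈ 1.7 s

From 1 + K_pG_p(s) = 0: s² + 4.7s + 66.24 = 0 ⇒ ω_n = 8.139, ζ = 0.2887.
2% settling time T_s ≈ 4/(ζω_n) = 4/2.35 = 1.7 s.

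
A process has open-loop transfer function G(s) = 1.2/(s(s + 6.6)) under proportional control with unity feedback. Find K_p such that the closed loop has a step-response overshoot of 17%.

From %OS = 100·exp(−πζ/√(1−ζ²)) = 17%, ζ = −ln(0.17)/√(π²+ln²(0.17)) = 0.4913.
Characteristic equation s² + 6.6s + 1.2K_p = 0 gives ζ = 6.6/(2√(1.2K_p)).
Setting ζ = 0.4913: √(1.2K_p) = 6.6/(2·0.4913) = 6.717, so K_p = 45.12/1.2 = 37.6.

K_p = 37.6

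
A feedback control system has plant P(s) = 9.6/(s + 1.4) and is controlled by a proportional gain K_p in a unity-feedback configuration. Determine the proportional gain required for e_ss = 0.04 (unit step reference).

K_p = 3.5

Steady-state error for a unit step on this type-0 loop is 1/(1 + K_p·P(0)).
P(0) = 6.857. Require 1/(1 + K_p·6.857) = 0.04, so 1 + 6.857·K_p = 25.
K_p = (25 − 1)/6.857 = 3.5.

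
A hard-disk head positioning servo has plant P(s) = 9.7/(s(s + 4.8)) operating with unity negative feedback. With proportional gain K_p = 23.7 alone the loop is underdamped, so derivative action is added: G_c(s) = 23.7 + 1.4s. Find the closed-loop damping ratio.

ζ = 0.606

Forward path: (23.7 + 1.4s)·9.7/(s(s+4.8)). The closed-loop characteristic equation is s² + (4.8 + 9.7·1.4)s + 9.7·23.7 = 0.
That is s² + 18.38s + 229.9 = 0, so ω_n = 15.16 rad/s and ζ = 18.38/(2·15.16) = 0.6061.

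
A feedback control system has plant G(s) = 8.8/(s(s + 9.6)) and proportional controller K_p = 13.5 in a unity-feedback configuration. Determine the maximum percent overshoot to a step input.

21.4%

The closed-loop denominator s² + 9.6s + 118.8 gives ω_n = √118.8 = 10.9 and ζ = 9.6/(2ω_n) = 0.4404.
%OS = 100·exp(−πζ/√(1−ζ²)) = 100·exp(−π·0.4404/√0.8061) = 21.4%.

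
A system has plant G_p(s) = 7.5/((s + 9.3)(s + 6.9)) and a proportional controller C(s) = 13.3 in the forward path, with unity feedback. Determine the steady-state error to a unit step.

The loop is type 0. Static position error constant K_pos = C(0)·G_p(0) = 13.3·0.1169 = 1.554.
Steady-state error to a unit step: e_ss = 1/(1+K_pos) = 1/2.554 = 0.391.

0.391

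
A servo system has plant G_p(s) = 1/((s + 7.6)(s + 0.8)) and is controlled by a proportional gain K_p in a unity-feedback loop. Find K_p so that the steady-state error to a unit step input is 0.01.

The loop is type 0, so e_ss(step) = 1/(1 + K_pos) with K_pos = K_p·G_p(0).
G_p(0) = 0.1645. Require 1/(1 + K_p·0.1645) = 0.01, so 1 + 0.1645·K_p = 100.
K_p = (100 − 1)/0.1645 = 602.

K_p = 602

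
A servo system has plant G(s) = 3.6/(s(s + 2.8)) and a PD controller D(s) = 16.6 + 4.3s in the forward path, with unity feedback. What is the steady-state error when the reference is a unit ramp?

The loop has one pole at the origin (type 1). Velocity error constant K_v = lim_{s→0} s·D(s)G(s) = 16.6·3.6/2.8 = 21.34.
Steady-state error to a unit ramp: e_ss = 1/K_v = 0.0469.

0.0469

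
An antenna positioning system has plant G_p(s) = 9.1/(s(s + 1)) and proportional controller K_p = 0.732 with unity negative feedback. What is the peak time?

T_p = 1.24 s

From 1 + K_pG_p(s) = 0: s² + 1s + 6.661 = 0 ⇒ ω_n = 2.581, ζ = 0.1937.
Damped frequency ω_d = ω_n√(1−ζ²) = 2.532 rad/s, so peak time T_p = π/ω_d = 1.24 s.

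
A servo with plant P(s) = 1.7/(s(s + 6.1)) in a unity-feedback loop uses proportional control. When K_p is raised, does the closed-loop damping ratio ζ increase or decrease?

decrease

ζ = 6.1/(2√(1.7K_p)); increasing K_p raises the denominator, so ζ falls.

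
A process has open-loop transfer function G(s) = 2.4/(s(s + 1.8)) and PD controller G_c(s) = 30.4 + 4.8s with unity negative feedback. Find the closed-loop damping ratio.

ζ = 0.78

Forward path: (30.4 + 4.8s)·2.4/(s(s+1.8)). The closed-loop characteristic equation is s² + (1.8 + 2.4·4.8)s + 2.4·30.4 = 0.
That is s² + 13.32s + 72.96 = 0, so ω_n = 8.542 rad/s and ζ = 13.32/(2·8.542) = 0.7797.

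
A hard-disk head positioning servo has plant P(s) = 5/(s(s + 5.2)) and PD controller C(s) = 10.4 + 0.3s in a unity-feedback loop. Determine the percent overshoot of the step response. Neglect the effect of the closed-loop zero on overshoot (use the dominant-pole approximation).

Forward path: (10.4 + 0.3s)·5/(s(s+5.2)). The closed-loop characteristic equation is s² + (5.2 + 5·0.3)s + 5·10.4 = 0.
That is s² + 6.7s + 52 = 0, so ω_n = 7.211 rad/s and ζ = 6.7/(2·7.211) = 0.4646.
%OS = 100·exp(−πζ/√(1−ζ²)) = 19.2%.

19.2%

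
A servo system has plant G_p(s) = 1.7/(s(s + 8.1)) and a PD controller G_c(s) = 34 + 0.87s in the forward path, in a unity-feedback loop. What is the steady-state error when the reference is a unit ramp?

The loop has one pole at the origin (type 1). Velocity error constant K_v = lim_{s→0} s·G_c(s)G_p(s) = 34·1.7/8.1 = 7.136.
Steady-state error to a unit ramp: e_ss = 1/K_v = 0.14.

0.14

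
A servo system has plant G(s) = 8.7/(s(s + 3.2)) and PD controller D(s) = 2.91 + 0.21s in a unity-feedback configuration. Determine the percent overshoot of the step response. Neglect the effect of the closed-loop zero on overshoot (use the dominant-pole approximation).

16.3%

Forward path: (2.91 + 0.21s)·8.7/(s(s+3.2)). The closed-loop characteristic equation is s² + (3.2 + 8.7·0.21)s + 8.7·2.91 = 0.
That is s² + 5.027s + 25.32 = 0, so ω_n = 5.032 rad/s and ζ = 5.027/(2·5.032) = 0.4995.
%OS = 100·exp(−πζ/√(1−ζ²)) = 16.3%.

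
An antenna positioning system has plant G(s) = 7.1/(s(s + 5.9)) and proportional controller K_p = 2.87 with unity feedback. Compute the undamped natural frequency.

ω_n = 4.51 rad/s

1 + K_p·G(s) = 0 gives s² + 5.9s + 20.38 = 0.
Matching s² + 2ζω_n s + ω_n²: ω_n = √20.38 = 4.514 rad/s and 2ζω_n = 5.9, so ζ = 5.9/(2·4.514) = 0.654.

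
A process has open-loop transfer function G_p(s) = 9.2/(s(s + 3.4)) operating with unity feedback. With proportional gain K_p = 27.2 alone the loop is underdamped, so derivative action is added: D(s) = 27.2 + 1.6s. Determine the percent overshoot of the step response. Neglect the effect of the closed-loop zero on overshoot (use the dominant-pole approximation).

11.1%

Forward path: (27.2 + 1.6s)·9.2/(s(s+3.4)). The closed-loop characteristic equation is s² + (3.4 + 9.2·1.6)s + 9.2·27.2 = 0.
That is s² + 18.12s + 250.2 = 0, so ω_n = 15.82 rad/s and ζ = 18.12/(2·15.82) = 0.5727.
%OS = 100·exp(−πζ/√(1−ζ²)) = 11.1%.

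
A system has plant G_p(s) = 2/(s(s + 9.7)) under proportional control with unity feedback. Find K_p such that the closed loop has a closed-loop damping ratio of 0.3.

K_p = 131

Closed-loop characteristic equation: s² + 9.7s + K_p·2 = 0.
So ω_n = √(2K_p) and 2ζω_n = 9.7, giving ζ = 9.7/(2√(2K_p)).
Setting ζ = 0.3: √(2K_p) = 9.7/(2·0.3) = 16.17, so K_p = 261.4/2 = 131.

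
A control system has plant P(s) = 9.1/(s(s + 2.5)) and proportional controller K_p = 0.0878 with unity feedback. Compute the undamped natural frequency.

ω_n = 0.894 rad/s

The closed-loop denominator is s(s+2.5) + 0.0878·9.1 = s² + 2.5s + 0.799.
Matching s² + 2ζω_n s + ω_n²: ω_n = √0.799 = 0.8939 rad/s and 2ζω_n = 2.5, so ζ = 2.5/(2·0.8939) = 1.4.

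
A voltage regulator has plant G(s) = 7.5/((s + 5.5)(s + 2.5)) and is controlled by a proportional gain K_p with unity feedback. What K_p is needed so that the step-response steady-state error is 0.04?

Steady-state error for a unit step on this type-0 loop is 1/(1 + K_p·G(0)).
G(0) = 0.5455. Require 1/(1 + K_p·0.5455) = 0.04, so 1 + 0.5455·K_p = 25.
K_p = (25 − 1)/0.5455 = 44.

K_p = 44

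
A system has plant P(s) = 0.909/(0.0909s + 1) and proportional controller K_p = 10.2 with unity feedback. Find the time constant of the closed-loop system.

Closed loop: T(s) = K_p·P/(1+K_p·P) = 9.272/(0.0909s + 1 + 9.272), with pole at s = −(1 + 9.272)/0.0909 = −113.
Closed-loop time constant τ = 1/113 = 0.00885 s.

τ = 0.00885 s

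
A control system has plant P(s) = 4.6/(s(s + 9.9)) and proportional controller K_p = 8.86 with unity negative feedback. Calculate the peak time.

T_p = 0.779 s

Closed-loop characteristic equation: s² + 9.9s + 40.76 = 0, so ω_n = 6.384 rad/s and ζ = 9.9/(2·6.384) = 0.7754.
Damped frequency ω_d = ω_n√(1−ζ²) = 4.032 rad/s, so peak time T_p = π/ω_d = 0.779 s.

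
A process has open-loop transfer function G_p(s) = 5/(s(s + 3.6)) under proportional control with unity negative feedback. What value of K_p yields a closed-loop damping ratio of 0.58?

K_p = 1.93

Closed-loop characteristic equation: s² + 3.6s + K_p·5 = 0.
So ω_n = √(5K_p) and 2ζω_n = 3.6, giving ζ = 3.6/(2√(5K_p)).
Setting ζ = 0.58: √(5K_p) = 3.6/(2·0.58) = 3.103, so K_p = 9.631/5 = 1.93.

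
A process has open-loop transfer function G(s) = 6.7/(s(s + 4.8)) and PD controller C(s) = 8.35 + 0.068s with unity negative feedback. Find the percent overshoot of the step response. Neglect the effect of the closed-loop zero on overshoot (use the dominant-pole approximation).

Forward path: (8.35 + 0.068s)·6.7/(s(s+4.8)). The closed-loop characteristic equation is s² + (4.8 + 6.7·0.068)s + 6.7·8.35 = 0.
That is s² + 5.256s + 55.95 = 0, so ω_n = 7.48 rad/s and ζ = 5.256/(2·7.48) = 0.3513.
%OS = 100·exp(−πζ/√(1−ζ²)) = 30.8%.

30.8%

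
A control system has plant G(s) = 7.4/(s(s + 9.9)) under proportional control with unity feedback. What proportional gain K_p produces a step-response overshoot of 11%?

K_p = 10

From %OS = 100·exp(−πζ/√(1−ζ²)) = 11%, ζ = −ln(0.11)/√(π²+ln²(0.11)) = 0.5749.
Characteristic equation s² + 9.9s + 7.4K_p = 0 gives ζ = 9.9/(2√(7.4K_p)).
Setting ζ = 0.5749: √(7.4K_p) = 9.9/(2·0.5749) = 8.61, so K_p = 74.14/7.4 = 10.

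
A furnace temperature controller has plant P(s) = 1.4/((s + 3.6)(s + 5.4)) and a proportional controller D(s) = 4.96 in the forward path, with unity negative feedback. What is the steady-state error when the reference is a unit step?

The loop is type 0. Static position error constant K_pos = D(0)·P(0) = 4.96·0.07202 = 0.3572.
Steady-state error to a unit step: e_ss = 1/(1+K_pos) = 1/1.357 = 0.737.

0.737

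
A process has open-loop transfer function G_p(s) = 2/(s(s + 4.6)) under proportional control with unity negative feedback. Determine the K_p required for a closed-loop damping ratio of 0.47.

K_p = 12

Closed-loop characteristic equation: s² + 4.6s + K_p·2 = 0.
So ω_n = √(2K_p) and 2ζω_n = 4.6, giving ζ = 4.6/(2√(2K_p)).
Setting ζ = 0.47: √(2K_p) = 4.6/(2·0.47) = 4.894, so K_p = 23.95/2 = 12.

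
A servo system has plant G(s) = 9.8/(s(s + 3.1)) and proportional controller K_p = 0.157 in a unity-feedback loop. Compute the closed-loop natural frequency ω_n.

1 + K_p·G(s) = 0 gives s² + 3.1s + 1.539 = 0.
So ω_n² = 1.539 ⇒ ω_n = 1.24 rad/s, and ζ = 3.1/(2ω_n) = 1.25.

ω_n = 1.24 rad/s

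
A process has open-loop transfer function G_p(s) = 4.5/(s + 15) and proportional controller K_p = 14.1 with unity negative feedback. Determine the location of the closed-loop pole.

s = -78.45

Closed-loop transfer function: T(s) = K_p·G_p(s)/(1 + K_p·G_p(s)) = 63.45/(s + 15 + 63.45) = 63.45/(s + 78.45).
The closed-loop pole is at s = −78.45.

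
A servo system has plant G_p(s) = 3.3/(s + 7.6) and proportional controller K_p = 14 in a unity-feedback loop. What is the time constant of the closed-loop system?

τ = 0.0186 s

Closed-loop transfer function: T(s) = K_p·G_p(s)/(1 + K_p·G_p(s)) = 46.2/(s + 7.6 + 46.2) = 46.2/(s + 53.8).
Time constant τ = 1/53.8 = 0.0186 s.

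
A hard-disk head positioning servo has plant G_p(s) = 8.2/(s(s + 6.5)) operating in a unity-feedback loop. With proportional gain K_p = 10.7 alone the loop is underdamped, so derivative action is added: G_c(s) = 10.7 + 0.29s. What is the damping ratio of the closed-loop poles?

Forward path: (10.7 + 0.29s)·8.2/(s(s+6.5)). The closed-loop characteristic equation is s² + (6.5 + 8.2·0.29)s + 8.2·10.7 = 0.
That is s² + 8.878s + 87.74 = 0, so ω_n = 9.367 rad/s and ζ = 8.878/(2·9.367) = 0.4739.

ζ = 0.474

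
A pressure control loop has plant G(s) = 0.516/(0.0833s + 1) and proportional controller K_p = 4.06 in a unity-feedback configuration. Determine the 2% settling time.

Closed loop: T(s) = K_p·G/(1+K_p·G) = 2.095/(0.0833s + 1 + 2.095), with pole at s = −(1 + 2.095)/0.0833 = −37.15.
τ = 1/37.15 = 0.02691 s, so 2% settling time ≈ 4τ = 0.108 s.

T_s ≈ 0.108 s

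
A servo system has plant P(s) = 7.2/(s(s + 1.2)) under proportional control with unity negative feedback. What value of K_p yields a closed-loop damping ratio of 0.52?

Closed-loop characteristic equation: s² + 1.2s + K_p·7.2 = 0.
So ω_n = √(7.2K_p) and 2ζω_n = 1.2, giving ζ = 1.2/(2√(7.2K_p)).
Setting ζ = 0.52: √(7.2K_p) = 1.2/(2·0.52) = 1.154, so K_p = 1.331/7.2 = 0.185.

K_p = 0.185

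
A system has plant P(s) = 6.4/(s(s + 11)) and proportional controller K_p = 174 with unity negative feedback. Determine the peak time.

T_p = 0.0954 s

The closed-loop denominator s² + 11s + 1114 gives ω_n = √1114 = 33.37 and ζ = 11/(2ω_n) = 0.1648.
Damped frequency ω_d = ω_n√(1−ζ²) = 32.91 rad/s, so peak time T_p = π/ω_d = 0.0954 s.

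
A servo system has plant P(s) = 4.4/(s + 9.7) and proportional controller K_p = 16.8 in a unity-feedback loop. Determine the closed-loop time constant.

τ = 0.012 s

Closed-loop transfer function: T(s) = K_p·P(s)/(1 + K_p·P(s)) = 73.92/(s + 9.7 + 73.92) = 73.92/(s + 83.62).
Time constant τ = 1/83.62 = 0.012 s.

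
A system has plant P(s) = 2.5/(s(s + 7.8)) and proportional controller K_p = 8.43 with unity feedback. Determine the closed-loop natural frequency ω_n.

1 + K_p·P(s) = 0 gives s² + 7.8s + 21.07 = 0.
Matching s² + 2ζω_n s + ω_n²: ω_n = √21.07 = 4.591 rad/s and 2ζω_n = 7.8, so ζ = 7.8/(2·4.591) = 0.85.

ω_n = 4.59 rad/s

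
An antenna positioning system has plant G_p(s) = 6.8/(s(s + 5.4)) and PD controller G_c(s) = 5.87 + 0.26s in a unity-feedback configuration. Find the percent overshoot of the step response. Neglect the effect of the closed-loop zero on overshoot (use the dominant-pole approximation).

11.5%

Forward path: (5.87 + 0.26s)·6.8/(s(s+5.4)). The closed-loop characteristic equation is s² + (5.4 + 6.8·0.26)s + 6.8·5.87 = 0.
That is s² + 7.168s + 39.92 = 0, so ω_n = 6.318 rad/s and ζ = 7.168/(2·6.318) = 0.5673.
%OS = 100·exp(−πζ/√(1−ζ²)) = 11.5%.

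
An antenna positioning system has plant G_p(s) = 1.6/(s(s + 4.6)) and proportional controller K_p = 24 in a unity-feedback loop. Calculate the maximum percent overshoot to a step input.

Closed-loop characteristic equation: s² + 4.6s + 38.4 = 0, so ω_n = 6.197 rad/s and ζ = 4.6/(2·6.197) = 0.3712.
%OS = 100·exp(−πζ/√(1−ζ²)) = 100·exp(−π·0.3712/√0.8622) = 28.5%.

28.5%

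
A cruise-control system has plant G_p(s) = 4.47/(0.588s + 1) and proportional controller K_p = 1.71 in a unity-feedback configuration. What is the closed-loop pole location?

s = -14.7

Closed loop: T(s) = K_p·G_p/(1+K_p·G_p) = 7.644/(0.588s + 1 + 7.644), with pole at s = −(1 + 7.644)/0.588 = −14.7.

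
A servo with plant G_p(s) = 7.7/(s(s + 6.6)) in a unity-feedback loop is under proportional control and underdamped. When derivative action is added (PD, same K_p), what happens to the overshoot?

decrease

With PD the characteristic equation becomes s² + (a + K·K_d)s + K·K_p = 0; the damping term grows, ζ rises, overshoot falls.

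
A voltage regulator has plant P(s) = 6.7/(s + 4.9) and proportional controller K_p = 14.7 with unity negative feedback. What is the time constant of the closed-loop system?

Closed-loop transfer function: T(s) = K_p·P(s)/(1 + K_p·P(s)) = 98.49/(s + 4.9 + 98.49) = 98.49/(s + 103.4).
Time constant τ = 1/103.4 = 0.00967 s.

τ = 0.00967 s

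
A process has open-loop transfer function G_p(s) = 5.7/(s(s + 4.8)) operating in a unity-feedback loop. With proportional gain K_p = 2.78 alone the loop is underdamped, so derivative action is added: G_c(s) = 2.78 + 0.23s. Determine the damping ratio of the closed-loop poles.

Forward path: (2.78 + 0.23s)·5.7/(s(s+4.8)). The closed-loop characteristic equation is s² + (4.8 + 5.7·0.23)s + 5.7·2.78 = 0.
That is s² + 6.111s + 15.85 = 0, so ω_n = 3.981 rad/s and ζ = 6.111/(2·3.981) = 0.7676.

ζ = 0.768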